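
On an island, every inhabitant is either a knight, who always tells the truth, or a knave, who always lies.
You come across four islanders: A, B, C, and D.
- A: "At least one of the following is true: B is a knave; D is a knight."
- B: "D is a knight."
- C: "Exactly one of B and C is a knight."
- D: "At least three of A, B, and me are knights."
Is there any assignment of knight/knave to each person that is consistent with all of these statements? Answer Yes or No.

Yes

One consistent assignment: A=knight, B=knave, C=knight, D=knave.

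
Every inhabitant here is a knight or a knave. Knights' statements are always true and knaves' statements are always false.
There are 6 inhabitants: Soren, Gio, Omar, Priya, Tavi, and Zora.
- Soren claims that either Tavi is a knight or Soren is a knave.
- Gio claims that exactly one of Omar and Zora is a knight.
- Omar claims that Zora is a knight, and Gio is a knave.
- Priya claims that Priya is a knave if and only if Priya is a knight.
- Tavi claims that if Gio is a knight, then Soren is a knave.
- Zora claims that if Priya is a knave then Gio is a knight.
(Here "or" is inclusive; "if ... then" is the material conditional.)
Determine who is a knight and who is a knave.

Soren is a knight, and the claim "either Tavi is a knight or Soren is a knave" is indeed True.
As a knave, Gio's statement "exactly one of Omar and Zora is a knight" should be false; it is.
Omar is a knave, and the claim "Zora is a knight, and Gio is a knave" is indeed false.
Priya is a knave, and the claim "Priya is a knave if and only if Priya is a knight" is indeed false.
Since Tavi is a knight, "if Gio is a knight, then Soren is a knave" needs to be True, which holds.
Zora is a knave; "if Priya is a knave then Gio is a knight" is false, as required.

Soren is a knight, Gio is a knave, Omar is a knave, Priya is a knave, Tavi is a knight, and Zora is a knave.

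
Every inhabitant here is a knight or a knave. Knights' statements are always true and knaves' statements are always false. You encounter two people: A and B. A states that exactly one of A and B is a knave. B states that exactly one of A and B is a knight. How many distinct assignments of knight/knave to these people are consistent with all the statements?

1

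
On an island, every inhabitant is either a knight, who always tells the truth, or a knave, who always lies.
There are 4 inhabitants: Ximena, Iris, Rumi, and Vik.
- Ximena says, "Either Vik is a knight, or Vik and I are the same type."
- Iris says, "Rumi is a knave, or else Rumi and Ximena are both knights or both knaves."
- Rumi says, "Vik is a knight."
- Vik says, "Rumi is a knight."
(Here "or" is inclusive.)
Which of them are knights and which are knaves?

Ximena is a knight, Iris is a knight, Rumi is a knight, and Vik is a knight.

Ximena is a knight, and the claim "either Vik is a knight, or Vik and I are the same type" is indeed True.
Iris is a knight, so "Rumi is a knave, or else Rumi and Ximena are both knights or both knaves" must be True — and it is.
Since Rumi is a knight, "Vik is a knight" needs to be True, which holds.
Since Vik is a knight, "Rumi is a knight" needs to be True, which holds.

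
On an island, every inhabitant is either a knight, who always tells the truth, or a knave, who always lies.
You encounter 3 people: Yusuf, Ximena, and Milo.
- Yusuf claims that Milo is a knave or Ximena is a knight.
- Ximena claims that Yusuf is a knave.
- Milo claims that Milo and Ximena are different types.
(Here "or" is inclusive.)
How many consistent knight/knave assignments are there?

1

Consistent assignments:
  Yusuf=knight, Ximena=knave, Milo=knave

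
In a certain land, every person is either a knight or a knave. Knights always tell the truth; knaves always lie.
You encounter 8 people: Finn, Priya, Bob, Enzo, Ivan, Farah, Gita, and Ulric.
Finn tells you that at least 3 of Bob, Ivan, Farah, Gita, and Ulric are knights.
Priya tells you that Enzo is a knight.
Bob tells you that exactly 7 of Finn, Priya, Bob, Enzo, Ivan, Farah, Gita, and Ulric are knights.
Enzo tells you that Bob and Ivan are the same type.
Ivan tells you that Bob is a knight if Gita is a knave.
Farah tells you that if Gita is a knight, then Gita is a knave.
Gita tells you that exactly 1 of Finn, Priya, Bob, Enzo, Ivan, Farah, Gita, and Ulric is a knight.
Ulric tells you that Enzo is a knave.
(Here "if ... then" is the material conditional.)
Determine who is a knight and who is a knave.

Knights: Priya, Enzo, and Farah. Knaves: Finn, Bob, Ivan, Gita, and Ulric.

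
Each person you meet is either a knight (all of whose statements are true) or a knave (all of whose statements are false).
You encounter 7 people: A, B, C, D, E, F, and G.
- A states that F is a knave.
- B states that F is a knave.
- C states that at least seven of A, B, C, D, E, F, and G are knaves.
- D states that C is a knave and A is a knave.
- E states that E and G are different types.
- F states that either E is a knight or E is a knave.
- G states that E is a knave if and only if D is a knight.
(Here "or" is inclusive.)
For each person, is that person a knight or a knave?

Since A is a knave, "F is a knave" needs to be False, which holds.
B is a knave, so "F is a knave" must be False — and it is.
As a knave, C's statement "at least seven of A, B, C, D, E, F, and G are knaves" should be False; it is.
D is a knight; "C is a knave and A is a knave" is True, as required.
E is a knight; "E and G are different types" is True, as required.
Since F is a knight, "either E is a knight or E is a knave" needs to be True, which holds.
G is a knave, and the claim "E is a knave if and only if D is a knight" is indeed False.

Knights: D, E, and F. Knaves: A, B, C, and G.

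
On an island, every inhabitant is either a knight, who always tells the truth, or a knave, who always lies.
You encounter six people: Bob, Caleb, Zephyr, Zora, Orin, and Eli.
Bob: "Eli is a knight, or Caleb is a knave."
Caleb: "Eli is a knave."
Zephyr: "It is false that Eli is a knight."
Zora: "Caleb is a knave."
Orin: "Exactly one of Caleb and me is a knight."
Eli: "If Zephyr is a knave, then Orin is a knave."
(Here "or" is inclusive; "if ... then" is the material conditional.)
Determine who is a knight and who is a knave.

Bob is a knight, Caleb is a knave, Zephyr is a knave, Zora is a knight, Orin is a knave, and Eli is a knight.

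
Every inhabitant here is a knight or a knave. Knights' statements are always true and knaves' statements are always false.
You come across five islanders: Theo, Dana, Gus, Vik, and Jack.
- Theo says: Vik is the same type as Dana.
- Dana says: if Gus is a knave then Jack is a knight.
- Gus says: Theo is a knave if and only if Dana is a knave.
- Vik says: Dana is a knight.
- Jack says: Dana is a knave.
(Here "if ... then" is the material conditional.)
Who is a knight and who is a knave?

Since Theo is a knight, "Vik is the same type as Dana" needs to be true, which holds.
As a knight, Dana's statement "if Gus is a knave then Jack is a knight" should be true; it is.
Gus (knight): "Theo is a knave if and only if Dana is a knave" — true. ✓
Vik is a knight, and the claim "Dana is a knight" is indeed true.
Jack (knave): "Dana is a knave" — false. ✓

Theo is a knight, Dana is a knight, Gus is a knight, Vik is a knight, and Jack is a knave.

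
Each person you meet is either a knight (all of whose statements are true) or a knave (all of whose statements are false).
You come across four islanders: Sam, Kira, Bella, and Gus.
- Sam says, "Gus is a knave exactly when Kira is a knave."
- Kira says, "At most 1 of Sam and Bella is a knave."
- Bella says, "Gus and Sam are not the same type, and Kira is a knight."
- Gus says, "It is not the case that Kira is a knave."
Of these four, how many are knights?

The unique consistent assignment is Sam=knight, Kira=knight, Bella=knave, Gus=knight.
That has 3 knights.

3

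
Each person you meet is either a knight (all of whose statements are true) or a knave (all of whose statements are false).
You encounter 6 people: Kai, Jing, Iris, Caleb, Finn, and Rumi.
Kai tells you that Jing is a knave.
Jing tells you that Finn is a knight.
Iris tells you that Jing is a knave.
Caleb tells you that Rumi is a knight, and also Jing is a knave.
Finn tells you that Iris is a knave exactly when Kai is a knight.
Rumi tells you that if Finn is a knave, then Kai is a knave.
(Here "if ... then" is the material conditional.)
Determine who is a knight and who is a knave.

Since Kai is a knight, "Jing is a knave" needs to be True, which holds.
Jing is a knave, and the claim "Finn is a knight" is indeed false.
Since Iris is a knight, "Jing is a knave" needs to be True, which holds.
Caleb is a knave, and the claim "Rumi is a knight, and also Jing is a knave" is indeed false.
Finn (knave): "Iris is a knave exactly when Kai is a knight" — false. ✓
Rumi is a knave; "if Finn is a knave, then Kai is a knave" is false, as required.

Kai is a knight, Jing is a knave, Iris is a knight, Caleb is a knave, Finn is a knave, and Rumi is a knave.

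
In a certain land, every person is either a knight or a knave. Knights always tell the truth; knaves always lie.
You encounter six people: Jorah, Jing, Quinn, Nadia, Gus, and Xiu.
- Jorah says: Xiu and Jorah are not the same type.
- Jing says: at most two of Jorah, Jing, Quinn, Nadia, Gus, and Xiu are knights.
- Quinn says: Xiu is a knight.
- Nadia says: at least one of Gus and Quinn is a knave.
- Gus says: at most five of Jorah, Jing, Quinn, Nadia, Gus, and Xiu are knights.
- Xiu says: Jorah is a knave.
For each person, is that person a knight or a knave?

Knights: Jorah, Nadia, and Gus. Knaves: Jing, Quinn, and Xiu.

Since Jorah is a knight, "Xiu and Jorah are not the same type" needs to be true, which holds.
Jing is a knave, and the claim "at most two of Jorah, Jing, Quinn, Nadia, Gus, and Xiu are knights" is indeed false.
As a knave, Quinn's statement "Xiu is a knight" should be false; it is.
Nadia is a knight, and the claim "at least one of Gus and Quinn is a knave" is indeed true.
Gus (knight): "at most five of Jorah, Jing, Quinn, Nadia, Gus, and Xiu are knights" — true. ✓
Since Xiu is a knave, "Jorah is a knave" needs to be false, which holds.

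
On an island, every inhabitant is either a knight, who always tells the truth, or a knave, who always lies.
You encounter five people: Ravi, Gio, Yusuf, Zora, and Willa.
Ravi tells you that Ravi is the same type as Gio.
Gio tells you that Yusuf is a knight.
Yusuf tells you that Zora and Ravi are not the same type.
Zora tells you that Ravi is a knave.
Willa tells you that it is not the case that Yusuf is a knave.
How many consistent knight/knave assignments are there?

2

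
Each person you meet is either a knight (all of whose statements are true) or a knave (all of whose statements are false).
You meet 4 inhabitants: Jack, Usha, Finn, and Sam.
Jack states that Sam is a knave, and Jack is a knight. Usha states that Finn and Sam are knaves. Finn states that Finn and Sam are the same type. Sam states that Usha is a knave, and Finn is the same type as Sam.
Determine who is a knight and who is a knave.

Suppose Jack is a knight. Then Jack's statement "Sam is a knave, and Jack is a knight" would have to be true. Checking the 8 ways to assign the others, none is consistent with every speaker.
(For instance, with Usha=knave, Finn=knight, Sam=knight, Jack's claim "Sam is a knave, and Jack is a knight" comes out false where it would need to be true.)
So Jack must be a knave, making "Sam is a knave, and Jack is a knight" false. Taking Jack=knave, Usha=knave, Finn=knight, Sam=knight, each remaining statement checks out:
  Usha (knave): "Finn and Sam are knaves" — false. ✓
  Finn (knight): "Finn and Sam are the same type" — true. ✓
  Sam (knight): "Usha is a knave, and Finn is the same type as Sam" — true. ✓
This is the unique consistent assignment.

Jack is a knave, Usha is a knave, Finn is a knight, and Sam is a knight.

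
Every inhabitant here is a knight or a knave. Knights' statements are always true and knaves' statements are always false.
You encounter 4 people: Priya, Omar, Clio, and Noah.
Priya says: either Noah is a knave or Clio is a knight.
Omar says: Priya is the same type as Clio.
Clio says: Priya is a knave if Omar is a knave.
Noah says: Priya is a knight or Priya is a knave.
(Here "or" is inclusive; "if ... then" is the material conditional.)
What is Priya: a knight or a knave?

Priya is a knight.

Consistent assignments: {Priya=knight, Omar=knight, Clio=knight, Noah=knight}
In every consistent assignment, Priya is a knight.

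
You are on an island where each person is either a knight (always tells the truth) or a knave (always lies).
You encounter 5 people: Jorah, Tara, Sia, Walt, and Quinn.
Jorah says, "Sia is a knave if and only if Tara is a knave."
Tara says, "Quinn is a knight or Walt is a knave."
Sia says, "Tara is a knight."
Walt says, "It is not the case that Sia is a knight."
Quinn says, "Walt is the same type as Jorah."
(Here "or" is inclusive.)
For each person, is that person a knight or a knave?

Jorah is a knight, Tara is a knight, Sia is a knight, Walt is a knave, and Quinn is a knave.

Since Jorah is a knight, "Sia is a knave if and only if Tara is a knave" needs to be True, which holds.
Tara is a knight; "Quinn is a knight or Walt is a knave" is True, as required.
Sia is a knight, so "Tara is a knight" must be True — and it is.
Walt is a knave, and the claim "it is not the case that Sia is a knight" is indeed false.
Since Quinn is a knave, "Walt is the same type as Jorah" needs to be false, which holds.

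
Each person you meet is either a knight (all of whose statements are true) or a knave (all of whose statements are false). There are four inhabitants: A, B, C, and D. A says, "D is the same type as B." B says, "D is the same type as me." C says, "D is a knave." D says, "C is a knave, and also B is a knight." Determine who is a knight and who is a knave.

As a knight, A's statement "D is the same type as B" should be True; it is.
As a knight, B's statement "D is the same type as me" should be True; it is.
C is a knave, so "D is a knave" must be false — and it is.
As a knight, D's statement "C is a knave, and also B is a knight" should be True; it is.

A is a knight, B is a knight, C is a knave, and D is a knight.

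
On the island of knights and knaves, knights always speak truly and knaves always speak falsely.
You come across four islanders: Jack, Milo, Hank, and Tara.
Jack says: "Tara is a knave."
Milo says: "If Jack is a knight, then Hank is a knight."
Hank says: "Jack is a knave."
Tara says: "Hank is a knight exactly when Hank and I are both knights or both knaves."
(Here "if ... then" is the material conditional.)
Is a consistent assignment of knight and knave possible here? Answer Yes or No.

One consistent assignment: Jack=knight, Milo=knave, Hank=knave, Tara=knave.

Yes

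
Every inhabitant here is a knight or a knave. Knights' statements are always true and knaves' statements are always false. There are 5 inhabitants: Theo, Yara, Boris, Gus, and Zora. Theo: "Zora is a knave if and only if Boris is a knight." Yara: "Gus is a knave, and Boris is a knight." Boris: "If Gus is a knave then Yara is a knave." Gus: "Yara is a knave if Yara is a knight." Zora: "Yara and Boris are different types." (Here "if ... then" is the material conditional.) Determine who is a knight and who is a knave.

Knights: Boris, Gus, and Zora. Knaves: Theo and Yara.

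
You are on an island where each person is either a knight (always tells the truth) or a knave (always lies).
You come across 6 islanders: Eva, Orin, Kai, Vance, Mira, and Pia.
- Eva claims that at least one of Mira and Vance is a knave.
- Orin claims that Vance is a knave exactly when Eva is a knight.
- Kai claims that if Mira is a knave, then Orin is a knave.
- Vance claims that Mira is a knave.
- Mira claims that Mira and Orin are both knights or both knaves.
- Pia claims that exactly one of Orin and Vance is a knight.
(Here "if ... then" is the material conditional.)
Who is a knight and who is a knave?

Knights: Eva, Orin, Kai, Mira, and Pia. Knaves: Vance.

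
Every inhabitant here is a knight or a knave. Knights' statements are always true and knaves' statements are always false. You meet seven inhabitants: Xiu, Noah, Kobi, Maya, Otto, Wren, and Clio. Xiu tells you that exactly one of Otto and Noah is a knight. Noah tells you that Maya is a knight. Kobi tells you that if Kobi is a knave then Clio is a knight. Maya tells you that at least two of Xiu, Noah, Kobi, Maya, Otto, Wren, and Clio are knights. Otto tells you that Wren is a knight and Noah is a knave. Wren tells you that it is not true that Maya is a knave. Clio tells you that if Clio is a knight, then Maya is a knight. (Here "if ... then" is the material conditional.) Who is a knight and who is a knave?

Xiu is a knight; "exactly one of Otto and Noah is a knight" is true, as required.
Noah is a knight, and the claim "Maya is a knight" is indeed true.
Kobi is a knight; "if Kobi is a knave then Clio is a knight" is true, as required.
Maya is a knight; "at least two of Xiu, Noah, Kobi, Maya, Otto, Wren, and Clio are knights" is true, as required.
Since Otto is a knave, "Wren is a knight and Noah is a knave" needs to be False, which holds.
As a knight, Wren's statement "it is not true that Maya is a knave" should be true; it is.
Clio is a knight; "if Clio is a knight, then Maya is a knight" is true, as required.

Knights: Xiu, Noah, Kobi, Maya, Wren, and Clio. Knaves: Otto.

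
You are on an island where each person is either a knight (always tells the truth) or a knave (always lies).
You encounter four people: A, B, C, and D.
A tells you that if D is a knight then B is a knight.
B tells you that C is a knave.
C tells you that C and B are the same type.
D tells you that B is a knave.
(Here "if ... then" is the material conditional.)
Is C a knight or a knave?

C is a knave.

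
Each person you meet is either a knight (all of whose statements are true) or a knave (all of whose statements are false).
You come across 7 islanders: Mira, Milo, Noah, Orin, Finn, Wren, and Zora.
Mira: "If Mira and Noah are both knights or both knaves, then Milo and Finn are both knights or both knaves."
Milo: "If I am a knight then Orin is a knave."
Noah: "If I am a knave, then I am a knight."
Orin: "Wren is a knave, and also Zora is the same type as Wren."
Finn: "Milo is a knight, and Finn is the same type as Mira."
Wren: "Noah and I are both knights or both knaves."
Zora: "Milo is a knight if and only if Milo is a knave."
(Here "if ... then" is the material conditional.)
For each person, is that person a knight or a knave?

Mira is a knight, Milo is a knight, Noah is a knight, Orin is a knave, Finn is a knight, Wren is a knight, and Zora is a knave.

As a knight, Mira's statement "if Mira and Noah are both knights or both knaves, then Milo and Finn are both knights or both knaves" should be true; it is.
Milo is a knight, so "if I am a knight then Orin is a knave" must be true — and it is.
Noah is a knight, and the claim "if I am a knave, then I am a knight" is indeed true.
Orin (knave): "Wren is a knave, and also Zora is the same type as Wren" — false. ✓
Finn is a knight; "Milo is a knight, and Finn is the same type as Mira" is true, as required.
Wren (knight): "Noah and I are both knights or both knaves" — true. ✓
Zora (knave): "Milo is a knight if and only if Milo is a knave" — false. ✓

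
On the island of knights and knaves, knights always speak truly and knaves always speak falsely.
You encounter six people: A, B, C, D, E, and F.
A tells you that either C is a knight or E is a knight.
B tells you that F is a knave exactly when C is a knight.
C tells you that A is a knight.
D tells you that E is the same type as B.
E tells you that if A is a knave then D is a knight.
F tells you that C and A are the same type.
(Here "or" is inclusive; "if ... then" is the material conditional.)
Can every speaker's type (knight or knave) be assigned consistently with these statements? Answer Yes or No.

Yes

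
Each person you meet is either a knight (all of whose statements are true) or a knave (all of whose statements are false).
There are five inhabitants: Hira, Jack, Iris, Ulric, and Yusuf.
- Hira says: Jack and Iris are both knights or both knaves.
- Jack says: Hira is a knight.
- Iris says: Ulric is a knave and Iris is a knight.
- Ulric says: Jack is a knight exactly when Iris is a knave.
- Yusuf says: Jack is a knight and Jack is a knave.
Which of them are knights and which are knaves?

Suppose Hira is a knave. Then Hira's statement "Jack and Iris are both knights or both knaves" would have to be false. Checking the 16 ways to assign the others, none is consistent with every speaker.
(For instance, with Jack=knight, Iris=knight, Ulric=knave, Yusuf=knave, Hira's claim "Jack and Iris are both knights or both knaves" comes out true where it would need to be false.)
So Hira must be a knight, making "Jack and Iris are both knights or both knaves" true. Taking Hira=knight, Jack=knight, Iris=knight, Ulric=knave, Yusuf=knave, each remaining statement checks out:
  Jack (knight): "Hira is a knight" — true. ✓
  Iris (knight): "Ulric is a knave and Iris is a knight" — true. ✓
  Ulric (knave): "Jack is a knight exactly when Iris is a knave" — false. ✓
  Yusuf (knave): "Jack is a knight and Jack is a knave" — false. ✓
This is the unique consistent assignment.

Hira is a knight, Jack is a knight, Iris is a knight, Ulric is a knave, and Yusuf is a knave.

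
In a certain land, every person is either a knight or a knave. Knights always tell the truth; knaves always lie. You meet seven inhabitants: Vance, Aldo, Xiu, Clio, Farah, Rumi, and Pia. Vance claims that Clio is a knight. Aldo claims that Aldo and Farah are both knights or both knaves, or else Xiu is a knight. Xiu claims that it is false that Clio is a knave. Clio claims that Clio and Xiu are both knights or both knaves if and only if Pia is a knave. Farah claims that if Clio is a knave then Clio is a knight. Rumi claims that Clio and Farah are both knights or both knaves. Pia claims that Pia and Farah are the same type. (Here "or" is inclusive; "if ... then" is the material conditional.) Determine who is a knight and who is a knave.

Since Vance is a knight, "Clio is a knight" needs to be True, which holds.
Aldo is a knight, and the claim "Aldo and Farah are both knights or both knaves, or else Xiu is a knight" is indeed True.
As a knight, Xiu's statement "it is false that Clio is a knave" should be True; it is.
Clio (knight): "Clio and Xiu are both knights or both knaves if and only if Pia is a knave" — True. ✓
Farah (knight): "if Clio is a knave then Clio is a knight" — True. ✓
As a knight, Rumi's statement "Clio and Farah are both knights or both knaves" should be True; it is.
Since Pia is a knave, "Pia and Farah are the same type" needs to be False, which holds.

Vance is a knight, Aldo is a knight, Xiu is a knight, Clio is a knight, Farah is a knight, Rumi is a knight, and Pia is a knave.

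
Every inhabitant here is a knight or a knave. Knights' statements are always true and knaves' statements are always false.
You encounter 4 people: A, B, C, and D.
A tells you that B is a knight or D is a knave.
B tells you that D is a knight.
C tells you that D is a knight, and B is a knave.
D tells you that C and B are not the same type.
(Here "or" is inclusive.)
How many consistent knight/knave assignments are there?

2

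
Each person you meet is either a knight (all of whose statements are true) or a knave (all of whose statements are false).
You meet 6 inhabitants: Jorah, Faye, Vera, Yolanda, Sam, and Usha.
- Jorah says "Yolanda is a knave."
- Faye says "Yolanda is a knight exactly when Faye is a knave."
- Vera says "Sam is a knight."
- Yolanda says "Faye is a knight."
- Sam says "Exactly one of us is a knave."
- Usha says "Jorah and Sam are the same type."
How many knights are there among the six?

1

The unique consistent assignment is Jorah=knight, Faye=knave, Vera=knave, Yolanda=knave, Sam=knave, Usha=knave.
That has 1 knight.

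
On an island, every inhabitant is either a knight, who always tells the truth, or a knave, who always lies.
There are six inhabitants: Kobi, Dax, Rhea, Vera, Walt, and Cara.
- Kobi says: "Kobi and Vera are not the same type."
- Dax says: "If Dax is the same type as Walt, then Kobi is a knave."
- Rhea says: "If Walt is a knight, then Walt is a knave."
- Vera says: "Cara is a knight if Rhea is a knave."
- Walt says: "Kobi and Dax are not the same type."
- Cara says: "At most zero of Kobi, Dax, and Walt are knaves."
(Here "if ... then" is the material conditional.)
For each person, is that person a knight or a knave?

Knights: Dax and Walt. Knaves: Kobi, Rhea, Vera, and Cara.

Kobi (knave): "Kobi and Vera are not the same type" — false. ✓
Dax is a knight, so "if Dax is the same type as Walt, then Kobi is a knave" must be True — and it is.
Rhea is a knave, so "if Walt is a knight, then Walt is a knave" must be false — and it is.
Vera (knave): "Cara is a knight if Rhea is a knave" — false. ✓
As a knight, Walt's statement "Kobi and Dax are not the same type" should be True; it is.
As a knave, Cara's statement "at most zero of Kobi, Dax, and Walt are knaves" should be false; it is.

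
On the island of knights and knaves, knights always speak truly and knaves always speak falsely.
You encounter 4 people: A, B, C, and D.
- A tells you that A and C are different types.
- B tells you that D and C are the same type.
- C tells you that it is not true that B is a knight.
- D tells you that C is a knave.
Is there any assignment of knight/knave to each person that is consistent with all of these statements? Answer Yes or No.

No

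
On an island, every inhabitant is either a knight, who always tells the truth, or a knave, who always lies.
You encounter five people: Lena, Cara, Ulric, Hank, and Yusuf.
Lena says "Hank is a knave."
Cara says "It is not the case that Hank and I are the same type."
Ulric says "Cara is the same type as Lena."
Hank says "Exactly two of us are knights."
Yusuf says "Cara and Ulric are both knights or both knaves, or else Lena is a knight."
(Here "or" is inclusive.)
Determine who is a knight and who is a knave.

Lena is a knight, Cara is a knight, Ulric is a knight, Hank is a knave, and Yusuf is a knight.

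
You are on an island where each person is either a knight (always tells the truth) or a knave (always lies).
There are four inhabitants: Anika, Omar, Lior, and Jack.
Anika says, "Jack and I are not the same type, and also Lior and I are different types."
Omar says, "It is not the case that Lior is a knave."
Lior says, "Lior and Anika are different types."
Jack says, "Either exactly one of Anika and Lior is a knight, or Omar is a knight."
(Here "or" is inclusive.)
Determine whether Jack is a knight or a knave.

Jack is a knave.

Consistent assignments: {Anika=knave, Omar=knave, Lior=knave, Jack=knave}
In every consistent assignment, Jack is a knave.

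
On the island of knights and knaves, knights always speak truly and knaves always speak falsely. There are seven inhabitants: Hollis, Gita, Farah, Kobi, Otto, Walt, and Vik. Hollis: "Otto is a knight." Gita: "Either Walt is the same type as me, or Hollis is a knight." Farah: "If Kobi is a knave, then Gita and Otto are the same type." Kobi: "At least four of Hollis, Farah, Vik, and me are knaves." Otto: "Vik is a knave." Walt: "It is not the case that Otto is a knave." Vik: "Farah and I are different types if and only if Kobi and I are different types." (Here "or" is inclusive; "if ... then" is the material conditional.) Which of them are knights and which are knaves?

Hollis is a knight, Gita is a knight, Farah is a knight, Kobi is a knave, Otto is a knight, Walt is a knight, and Vik is a knave.

As a knight, Hollis's statement "Otto is a knight" should be true; it is.
Gita is a knight; "either Walt is the same type as me, or Hollis is a knight" is true, as required.
Since Farah is a knight, "if Kobi is a knave, then Gita and Otto are the same type" needs to be true, which holds.
Kobi is a knave, so "at least four of Hollis, Farah, Vik, and me are knaves" must be False — and it is.
Otto (knight): "Vik is a knave" — true. ✓
Since Walt is a knight, "it is not the case that Otto is a knave" needs to be true, which holds.
Vik (knave): "Farah and I are different types if and only if Kobi and I are different types" — False. ✓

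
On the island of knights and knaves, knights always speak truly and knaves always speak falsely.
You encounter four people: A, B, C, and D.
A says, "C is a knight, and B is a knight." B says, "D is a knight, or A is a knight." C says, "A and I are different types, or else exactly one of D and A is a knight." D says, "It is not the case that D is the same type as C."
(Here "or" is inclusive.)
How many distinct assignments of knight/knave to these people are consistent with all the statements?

Consistent assignments:
  A=knave, B=knave, C=knave, D=knave

1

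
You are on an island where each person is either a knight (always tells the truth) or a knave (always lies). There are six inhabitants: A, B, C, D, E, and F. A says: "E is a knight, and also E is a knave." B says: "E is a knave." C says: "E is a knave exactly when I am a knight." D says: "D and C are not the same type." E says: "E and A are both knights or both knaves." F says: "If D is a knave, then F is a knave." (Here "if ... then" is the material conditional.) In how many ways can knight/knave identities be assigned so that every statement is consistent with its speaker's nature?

0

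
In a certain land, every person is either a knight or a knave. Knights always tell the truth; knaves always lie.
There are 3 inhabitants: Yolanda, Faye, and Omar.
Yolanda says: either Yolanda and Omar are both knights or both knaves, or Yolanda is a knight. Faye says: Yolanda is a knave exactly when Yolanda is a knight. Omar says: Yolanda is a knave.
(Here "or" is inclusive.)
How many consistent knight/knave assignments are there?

2

Consistent assignments:
  Yolanda=knight, Faye=knave, Omar=knave
  Yolanda=knave, Faye=knave, Omar=knight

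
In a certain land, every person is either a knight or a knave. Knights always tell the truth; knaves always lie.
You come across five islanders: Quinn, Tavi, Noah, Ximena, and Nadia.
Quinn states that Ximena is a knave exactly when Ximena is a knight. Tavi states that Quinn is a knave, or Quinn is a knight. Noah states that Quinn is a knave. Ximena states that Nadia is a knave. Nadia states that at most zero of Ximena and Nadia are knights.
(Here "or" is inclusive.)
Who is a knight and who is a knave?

Quinn is a knave, Tavi is a knight, Noah is a knight, Ximena is a knight, and Nadia is a knave.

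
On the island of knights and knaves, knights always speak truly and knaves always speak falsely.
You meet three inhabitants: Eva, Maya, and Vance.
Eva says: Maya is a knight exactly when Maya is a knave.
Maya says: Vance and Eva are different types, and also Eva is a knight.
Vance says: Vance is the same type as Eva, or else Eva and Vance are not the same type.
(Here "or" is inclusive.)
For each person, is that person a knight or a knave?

Eva is a knave, Maya is a knave, and Vance is a knight.

Eva is a knave, and the claim "Maya is a knight exactly when Maya is a knave" is indeed False.
Maya is a knave, so "Vance and Eva are different types, and also Eva is a knight" must be False — and it is.
As a knight, Vance's statement "Vance is the same type as Eva, or else Eva and Vance are not the same type" should be true; it is.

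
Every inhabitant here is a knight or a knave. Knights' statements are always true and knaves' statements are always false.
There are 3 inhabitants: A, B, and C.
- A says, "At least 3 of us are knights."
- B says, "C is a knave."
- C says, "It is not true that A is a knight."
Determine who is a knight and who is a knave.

A is a knave, B is a knave, and C is a knight.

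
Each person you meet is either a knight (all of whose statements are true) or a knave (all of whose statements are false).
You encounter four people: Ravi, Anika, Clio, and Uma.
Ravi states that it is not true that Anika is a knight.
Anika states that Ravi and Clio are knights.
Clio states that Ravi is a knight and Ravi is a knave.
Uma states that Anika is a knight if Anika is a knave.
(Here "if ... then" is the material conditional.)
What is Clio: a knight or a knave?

Clio is a knave.

Consistent assignments: {Ravi=knight, Anika=knave, Clio=knave, Uma=knave}
In every consistent assignment, Clio is a knave.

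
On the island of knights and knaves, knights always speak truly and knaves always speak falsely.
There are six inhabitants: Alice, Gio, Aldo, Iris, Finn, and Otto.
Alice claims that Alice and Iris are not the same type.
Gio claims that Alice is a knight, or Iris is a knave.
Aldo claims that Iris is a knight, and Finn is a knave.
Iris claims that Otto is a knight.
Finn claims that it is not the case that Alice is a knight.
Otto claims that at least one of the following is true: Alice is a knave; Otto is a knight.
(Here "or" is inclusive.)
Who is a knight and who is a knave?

Alice is a knight, Gio is a knight, Aldo is a knave, Iris is a knave, Finn is a knave, and Otto is a knave.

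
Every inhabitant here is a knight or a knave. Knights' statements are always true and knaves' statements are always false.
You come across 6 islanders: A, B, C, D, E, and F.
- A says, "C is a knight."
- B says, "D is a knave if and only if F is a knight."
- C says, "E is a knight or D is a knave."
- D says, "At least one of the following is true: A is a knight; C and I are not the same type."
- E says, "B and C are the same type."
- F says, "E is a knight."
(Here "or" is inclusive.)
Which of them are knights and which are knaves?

A is a knave, B is a knight, C is a knave, D is a knight, E is a knave, and F is a knave.

Since A is a knave, "C is a knight" needs to be False, which holds.
As a knight, B's statement "D is a knave if and only if F is a knight" should be true; it is.
C is a knave, and the claim "E is a knight or D is a knave" is indeed False.
D is a knight, and the claim "at least one of the following is true: A is a knight; C and I are not the same type" is indeed true.
E is a knave; "B and C are the same type" is False, as required.
F is a knave, and the claim "E is a knight" is indeed False.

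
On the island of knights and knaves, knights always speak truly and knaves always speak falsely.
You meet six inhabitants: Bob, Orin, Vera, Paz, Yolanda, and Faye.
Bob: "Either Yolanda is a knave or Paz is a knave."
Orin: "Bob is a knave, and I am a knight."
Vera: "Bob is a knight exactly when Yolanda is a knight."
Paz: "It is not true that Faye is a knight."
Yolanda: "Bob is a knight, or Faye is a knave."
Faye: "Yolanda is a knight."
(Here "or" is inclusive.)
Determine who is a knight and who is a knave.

Bob is a knight, so "either Yolanda is a knave or Paz is a knave" must be True — and it is.
Orin is a knave; "Bob is a knave, and I am a knight" is False, as required.
Vera is a knight, and the claim "Bob is a knight exactly when Yolanda is a knight" is indeed True.
Paz (knave): "it is not true that Faye is a knight" — False. ✓
Yolanda is a knight, so "Bob is a knight, or Faye is a knave" must be True — and it is.
Faye is a knight, and the claim "Yolanda is a knight" is indeed True.

Knights: Bob, Vera, Yolanda, and Faye. Knaves: Orin and Paz.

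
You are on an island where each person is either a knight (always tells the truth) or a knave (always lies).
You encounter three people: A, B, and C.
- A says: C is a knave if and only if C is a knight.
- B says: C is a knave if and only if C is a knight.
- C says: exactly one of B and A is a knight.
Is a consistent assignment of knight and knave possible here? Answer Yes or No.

Yes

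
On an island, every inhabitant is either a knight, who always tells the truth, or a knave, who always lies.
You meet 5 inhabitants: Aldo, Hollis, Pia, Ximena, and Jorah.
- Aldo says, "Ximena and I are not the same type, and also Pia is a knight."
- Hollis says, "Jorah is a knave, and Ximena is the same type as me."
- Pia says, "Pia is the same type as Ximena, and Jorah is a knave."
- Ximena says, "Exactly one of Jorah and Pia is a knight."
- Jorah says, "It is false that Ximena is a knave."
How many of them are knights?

2

The unique consistent assignment is Aldo=knave, Hollis=knave, Pia=knave, Ximena=knight, Jorah=knight.
That has 2 knights.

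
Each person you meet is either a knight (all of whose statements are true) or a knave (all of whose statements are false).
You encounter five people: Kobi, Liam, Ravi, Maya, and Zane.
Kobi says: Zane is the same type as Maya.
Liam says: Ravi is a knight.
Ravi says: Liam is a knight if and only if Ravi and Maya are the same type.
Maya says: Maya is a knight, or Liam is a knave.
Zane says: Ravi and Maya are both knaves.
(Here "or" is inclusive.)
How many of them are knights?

3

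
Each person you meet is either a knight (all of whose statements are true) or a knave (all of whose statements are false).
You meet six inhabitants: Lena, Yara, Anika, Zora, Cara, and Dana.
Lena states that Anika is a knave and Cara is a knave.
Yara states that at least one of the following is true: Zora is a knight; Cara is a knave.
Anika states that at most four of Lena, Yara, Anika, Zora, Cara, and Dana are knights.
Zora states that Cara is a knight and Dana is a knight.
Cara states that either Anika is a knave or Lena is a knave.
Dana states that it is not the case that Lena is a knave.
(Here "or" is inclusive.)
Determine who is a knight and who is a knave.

Lena (knave): "Anika is a knave and Cara is a knave" — false. ✓
Yara (knave): "at least one of the following is true: Zora is a knight; Cara is a knave" — false. ✓
Since Anika is a knight, "at most four of Lena, Yara, Anika, Zora, Cara, and Dana are knights" needs to be true, which holds.
Zora is a knave, so "Cara is a knight and Dana is a knight" must be false — and it is.
As a knight, Cara's statement "either Anika is a knave or Lena is a knave" should be true; it is.
Dana is a knave, and the claim "it is not the case that Lena is a knave" is indeed false.

Lena is a knave, Yara is a knave, Anika is a knight, Zora is a knave, Cara is a knight, and Dana is a knave.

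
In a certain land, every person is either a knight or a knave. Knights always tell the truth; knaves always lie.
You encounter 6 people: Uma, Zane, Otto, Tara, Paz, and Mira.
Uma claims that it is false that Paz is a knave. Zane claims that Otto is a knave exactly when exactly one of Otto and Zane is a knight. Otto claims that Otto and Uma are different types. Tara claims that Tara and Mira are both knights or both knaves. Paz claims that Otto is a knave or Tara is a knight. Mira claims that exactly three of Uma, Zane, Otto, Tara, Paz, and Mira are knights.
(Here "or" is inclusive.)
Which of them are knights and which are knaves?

Uma is a knave, Zane is a knight, Otto is a knight, Tara is a knave, Paz is a knave, and Mira is a knight.

Uma (knave): "it is false that Paz is a knave" — False. ✓
As a knight, Zane's statement "Otto is a knave exactly when exactly one of Otto and Zane is a knight" should be True; it is.
Otto is a knight, so "Otto and Uma are different types" must be True — and it is.
Since Tara is a knave, "Tara and Mira are both knights or both knaves" needs to be False, which holds.
Paz is a knave, and the claim "Otto is a knave or Tara is a knight" is indeed False.
Mira is a knight; "exactly three of Uma, Zane, Otto, Tara, Paz, and Mira are knights" is True, as required.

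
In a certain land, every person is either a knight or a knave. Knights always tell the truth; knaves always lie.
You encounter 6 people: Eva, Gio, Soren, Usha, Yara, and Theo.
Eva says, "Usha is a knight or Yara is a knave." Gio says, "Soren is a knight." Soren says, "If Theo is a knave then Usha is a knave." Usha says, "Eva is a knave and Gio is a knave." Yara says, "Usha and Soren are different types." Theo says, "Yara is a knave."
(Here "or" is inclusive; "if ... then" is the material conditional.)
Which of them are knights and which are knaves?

Eva is a knave; "Usha is a knight or Yara is a knave" is False, as required.
Gio is a knight; "Soren is a knight" is True, as required.
As a knight, Soren's statement "if Theo is a knave then Usha is a knave" should be True; it is.
Since Usha is a knave, "Eva is a knave and Gio is a knave" needs to be False, which holds.
Yara is a knight, so "Usha and Soren are different types" must be True — and it is.
Theo is a knave, so "Yara is a knave" must be False — and it is.

Knights: Gio, Soren, and Yara. Knaves: Eva, Usha, and Theo.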